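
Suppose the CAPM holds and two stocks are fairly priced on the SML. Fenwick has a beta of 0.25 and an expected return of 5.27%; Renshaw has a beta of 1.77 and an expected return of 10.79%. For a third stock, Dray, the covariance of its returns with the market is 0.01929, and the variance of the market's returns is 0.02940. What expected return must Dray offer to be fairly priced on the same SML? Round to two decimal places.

6.74%

MRP = (10.79% − 5.27%) / (1.77 − 0.25) = 3.6316%
R_f = 5.27% − 0.25 × 3.6316% = 4.3621%
β_Dray = Cov / Var(R_m) = 0.01929 / 0.02940 = 0.6561
E(R_Dray) = R_f + β × MRP = 4.3621% + 0.6561 × 3.6316% = 6.74%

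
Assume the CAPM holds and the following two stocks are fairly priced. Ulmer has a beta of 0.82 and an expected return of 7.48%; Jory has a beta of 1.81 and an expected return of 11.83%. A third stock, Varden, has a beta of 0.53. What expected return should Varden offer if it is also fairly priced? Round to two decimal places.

MRP (SML slope) = (11.83% − 7.48%) / (1.81 − 0.82) = 4.35% / 0.99 = 4.3939%
R_f (intercept) = 7.48% − 0.82 × 4.3939% = 3.8770%
E(R_Varden) = R_f + β × MRP = 3.8770% + 0.53 × 4.3939% = 6.21%

6.21%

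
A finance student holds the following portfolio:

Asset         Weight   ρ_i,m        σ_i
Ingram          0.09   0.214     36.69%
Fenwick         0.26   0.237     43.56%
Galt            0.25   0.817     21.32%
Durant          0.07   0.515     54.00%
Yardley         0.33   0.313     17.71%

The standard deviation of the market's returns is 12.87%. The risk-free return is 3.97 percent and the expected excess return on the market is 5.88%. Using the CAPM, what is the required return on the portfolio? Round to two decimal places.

β_Ingram = 0.214 × 36.69% / 12.87% = 0.6101
β_Fenwick = 0.237 × 43.56% / 12.87% = 0.8022
β_Galt = 0.817 × 21.32% / 12.87% = 1.3534
β_Durant = 0.515 × 54.00% / 12.87% = 2.1608
β_Yardley = 0.313 × 17.71% / 12.87% = 0.4307
β_P = Σ w_i β_i = 0.09×0.6101 + 0.26×0.8022 + 0.25×1.3534 + 0.07×2.1608 + 0.33×0.4307 = 0.8952
E(R_P) = R_f + β_P × MRP = 3.97% + 0.8952 × 5.88% = 9.23%

9.23%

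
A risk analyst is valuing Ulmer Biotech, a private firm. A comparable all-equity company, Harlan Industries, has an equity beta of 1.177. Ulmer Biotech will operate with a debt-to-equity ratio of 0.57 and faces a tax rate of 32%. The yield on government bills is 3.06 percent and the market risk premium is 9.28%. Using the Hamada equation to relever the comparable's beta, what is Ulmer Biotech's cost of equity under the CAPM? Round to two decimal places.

β_L = β_U × [1 + (1 − t)(D/E)] = 1.177 × [1 + (1 − 0.32) × 0.57]
    = 1.177 × [1 + 0.68 × 0.57] = 1.177 × 1.3876 = 1.6332
E(R) = R_f + β_L × MRP = 3.06% + 1.6332 × 9.28% = 18.22%

18.22%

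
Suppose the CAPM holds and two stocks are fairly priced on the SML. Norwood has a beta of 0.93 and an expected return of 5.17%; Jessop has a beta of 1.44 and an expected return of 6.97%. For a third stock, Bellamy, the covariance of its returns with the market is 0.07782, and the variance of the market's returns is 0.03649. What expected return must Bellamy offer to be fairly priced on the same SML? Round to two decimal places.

MRP = (6.97% − 5.17%) / (1.44 − 0.93) = 3.5294%
R_f = 5.17% − 0.93 × 3.5294% = 1.8877%
β_Bellamy = Cov / Var(R_m) = 0.07782 / 0.03649 = 2.1326
E(R_Bellamy) = R_f + β × MRP = 1.8877% + 2.1326 × 3.5294% = 9.41%

9.41%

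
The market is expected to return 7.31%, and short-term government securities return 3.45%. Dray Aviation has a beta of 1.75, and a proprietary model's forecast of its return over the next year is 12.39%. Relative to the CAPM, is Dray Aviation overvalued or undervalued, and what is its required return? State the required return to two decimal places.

MRP = 7.31% − 3.45% = 3.86%
Required return = R_f + β·MRP = 3.45% + 1.75 × 3.86% = 10.21%
Forecast 12.39% > required 10.21% → the stock plots above the SML → undervalued.

Undervalued; required return 10.21%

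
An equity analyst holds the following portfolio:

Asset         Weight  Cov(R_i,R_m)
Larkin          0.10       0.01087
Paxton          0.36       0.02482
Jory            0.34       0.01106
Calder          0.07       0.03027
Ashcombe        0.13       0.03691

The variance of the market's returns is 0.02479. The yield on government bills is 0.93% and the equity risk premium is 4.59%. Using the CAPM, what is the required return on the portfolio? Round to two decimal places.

4.76%

β_Larkin = 0.01087 / 0.02479 = 0.4385
β_Paxton = 0.02482 / 0.02479 = 1.0012
β_Jory = 0.01106 / 0.02479 = 0.4461
β_Calder = 0.03027 / 0.02479 = 1.2211
β_Ashcombe = 0.03691 / 0.02479 = 1.4889
β_P = Σ w_i β_i = 0.10×0.4385 + 0.36×1.0012 + 0.34×0.4461 + 0.07×1.2211 + 0.13×1.4889 = 0.8350
E(R_P) = R_f + β_P × MRP = 0.93% + 0.8350 × 4.59% = 4.76%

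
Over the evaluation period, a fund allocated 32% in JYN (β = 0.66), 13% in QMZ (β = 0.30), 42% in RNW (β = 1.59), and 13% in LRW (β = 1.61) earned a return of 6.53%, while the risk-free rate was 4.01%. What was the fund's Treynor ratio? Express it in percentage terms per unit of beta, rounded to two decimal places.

2.24%

β_P = 0.32×0.66 + 0.13×0.30 + 0.42×1.59 + 0.13×1.61 = 1.1273
Treynor = (R_P − R_f) / β_P = (6.53% − 4.01%) / 1.1273 = 2.52% / 1.1273 = 2.24%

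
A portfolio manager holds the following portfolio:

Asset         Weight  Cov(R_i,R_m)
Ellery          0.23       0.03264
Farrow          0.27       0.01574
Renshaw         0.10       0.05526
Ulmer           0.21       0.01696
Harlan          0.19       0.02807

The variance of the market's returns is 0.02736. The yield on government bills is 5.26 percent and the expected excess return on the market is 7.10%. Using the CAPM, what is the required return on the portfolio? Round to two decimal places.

12.05%

β_Ellery = 0.03264 / 0.02736 = 1.1930
β_Farrow = 0.01574 / 0.02736 = 0.5753
β_Renshaw = 0.05526 / 0.02736 = 2.0197
β_Ulmer = 0.01696 / 0.02736 = 0.6199
β_Harlan = 0.02807 / 0.02736 = 1.0260
β_P = Σ w_i β_i = 0.23×1.1930 + 0.27×0.5753 + 0.10×2.0197 + 0.21×0.6199 + 0.19×1.0260 = 0.9568
E(R_P) = R_f + β_P × MRP = 5.26% + 0.9568 × 7.10% = 12.05%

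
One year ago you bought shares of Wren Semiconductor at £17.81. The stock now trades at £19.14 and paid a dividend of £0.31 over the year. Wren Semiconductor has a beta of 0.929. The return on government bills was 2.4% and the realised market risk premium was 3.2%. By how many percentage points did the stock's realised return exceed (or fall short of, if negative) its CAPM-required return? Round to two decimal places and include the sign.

Realised HPR = (P1 + D1 − P0) / P0 = (19.14 + 0.31 − 17.81) / 17.81 = 1.64 / 17.81 = 9.2083%
CAPM required = R_f + β·MRP = 2.4% + 0.929 × 3.2% = 5.3728%
α = realised − required = 9.2083% − 5.3728% = +3.84%

+3.84%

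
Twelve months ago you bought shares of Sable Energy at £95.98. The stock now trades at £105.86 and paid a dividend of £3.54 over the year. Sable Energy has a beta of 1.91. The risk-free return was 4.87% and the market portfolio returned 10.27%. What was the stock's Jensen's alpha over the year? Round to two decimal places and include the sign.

-1.20%

Realised HPR = (P1 + D1 − P0) / P0 = (105.86 + 3.54 − 95.98) / 95.98 = 13.42 / 95.98 = 13.9821%
MRP = 10.27% − 4.87% = 5.40%
CAPM required = R_f + β·MRP = 4.87% + 1.91 × 5.40% = 15.1840%
α = realised − required = 13.9821% − 15.1840% = -1.20%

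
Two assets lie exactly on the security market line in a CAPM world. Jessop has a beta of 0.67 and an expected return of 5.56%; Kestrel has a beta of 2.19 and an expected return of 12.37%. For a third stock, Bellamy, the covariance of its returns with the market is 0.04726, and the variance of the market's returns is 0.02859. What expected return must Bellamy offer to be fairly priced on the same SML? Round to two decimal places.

9.96%

MRP = (12.37% − 5.56%) / (2.19 − 0.67) = 4.4803%
R_f = 5.56% − 0.67 × 4.4803% = 2.5582%
β_Bellamy = Cov / Var(R_m) = 0.04726 / 0.02859 = 1.6530
E(R_Bellamy) = R_f + β × MRP = 2.5582% + 1.6530 × 4.4803% = 9.96%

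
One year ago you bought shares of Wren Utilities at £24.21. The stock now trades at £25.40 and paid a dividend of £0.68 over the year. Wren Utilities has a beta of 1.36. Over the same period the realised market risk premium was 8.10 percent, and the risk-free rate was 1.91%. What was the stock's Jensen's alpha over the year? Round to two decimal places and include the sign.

-5.20%

Realised HPR = (P1 + D1 − P0) / P0 = (25.40 + 0.68 − 24.21) / 24.21 = 1.87 / 24.21 = 7.7241%
CAPM required = R_f + β·MRP = 1.91% + 1.36 × 8.10% = 12.9260%
α = realised − required = 7.7241% − 12.9260% = -5.20%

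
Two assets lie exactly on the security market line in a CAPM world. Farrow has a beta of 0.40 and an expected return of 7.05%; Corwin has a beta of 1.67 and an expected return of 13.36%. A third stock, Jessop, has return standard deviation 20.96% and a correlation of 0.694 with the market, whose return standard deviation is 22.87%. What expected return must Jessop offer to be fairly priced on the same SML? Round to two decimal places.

MRP = (13.36% − 7.05%) / (1.67 − 0.40) = 4.9685%
R_f = 7.05% − 0.40 × 4.9685% = 5.0626%
β_Jessop = ρ·σ_i/σ_m = 0.694 × 20.96 / 22.87 = 0.6360
E(R_Jessop) = R_f + β × MRP = 5.0626% + 0.6360 × 4.9685% = 8.22%

8.22%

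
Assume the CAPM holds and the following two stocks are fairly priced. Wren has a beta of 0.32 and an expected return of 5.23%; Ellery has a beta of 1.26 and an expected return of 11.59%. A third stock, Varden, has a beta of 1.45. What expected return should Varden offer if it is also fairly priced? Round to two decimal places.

MRP (SML slope) = (11.59% − 5.23%) / (1.26 − 0.32) = 6.36% / 0.94 = 6.7660%
R_f (intercept) = 5.23% − 0.32 × 6.7660% = 3.0649%
E(R_Varden) = R_f + β × MRP = 3.0649% + 1.45 × 6.7660% = 12.88%

12.88%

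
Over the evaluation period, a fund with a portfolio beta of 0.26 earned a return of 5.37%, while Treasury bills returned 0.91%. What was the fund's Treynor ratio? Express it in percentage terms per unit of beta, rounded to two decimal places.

17.15%

Treynor = (R_P − R_f) / β_P = (5.37% − 0.91%) / 0.2600 = 4.46% / 0.2600 = 17.15%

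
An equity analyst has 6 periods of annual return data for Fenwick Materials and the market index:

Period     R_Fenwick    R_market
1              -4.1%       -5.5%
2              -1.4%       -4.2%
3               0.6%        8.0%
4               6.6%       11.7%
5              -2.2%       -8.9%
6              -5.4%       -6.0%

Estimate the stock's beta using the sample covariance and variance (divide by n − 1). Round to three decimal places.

0.438

Mean R_i = (-4.1 − 1.4 + 0.6 + 6.6 − 2.2 − 5.4) / 6 = -0.9833%
Mean R_m = (-5.5 − 4.2 + 8.0 + 11.7 − 8.9 − 6.0) / 6 = -0.8167%
Σ(R_i − R̄_i)(R_m − R̄_m) = 157.6117  ⇒  Cov = 157.6117 / 5 = 31.5223
Σ(R_m − R̄_m)² = 359.9883  ⇒  Var(R_m) = 359.9883 / 5 = 71.9977
β = Cov / Var(R_m) = 31.5223 / 71.9977 = 0.4378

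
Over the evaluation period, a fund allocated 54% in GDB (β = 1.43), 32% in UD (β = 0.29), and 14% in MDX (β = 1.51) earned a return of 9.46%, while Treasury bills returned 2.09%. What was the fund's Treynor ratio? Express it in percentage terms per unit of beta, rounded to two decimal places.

β_P = 0.54×1.43 + 0.32×0.29 + 0.14×1.51 = 1.0764
Treynor = (R_P − R_f) / β_P = (9.46% − 2.09%) / 1.0764 = 7.37% / 1.0764 = 6.85%

6.85%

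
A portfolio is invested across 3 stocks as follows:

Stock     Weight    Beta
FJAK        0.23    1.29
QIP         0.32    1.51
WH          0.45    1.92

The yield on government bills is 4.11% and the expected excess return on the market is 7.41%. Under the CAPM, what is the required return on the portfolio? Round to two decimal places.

16.29%

β_P = Σ w_i β_i = 0.23×1.29 + 0.32×1.51 + 0.45×1.92 = 1.6439
E(R_P) = R_f + β_P × MRP = 4.11% + 1.6439 × 7.41% = 16.29%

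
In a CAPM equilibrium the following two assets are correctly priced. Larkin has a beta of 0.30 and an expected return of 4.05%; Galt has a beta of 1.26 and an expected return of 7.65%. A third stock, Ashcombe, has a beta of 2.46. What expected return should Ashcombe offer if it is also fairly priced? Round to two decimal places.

MRP (SML slope) = (7.65% − 4.05%) / (1.26 − 0.30) = 3.60% / 0.96 = 3.7500%
R_f (intercept) = 4.05% − 0.30 × 3.7500% = 2.9250%
E(R_Ashcombe) = R_f + β × MRP = 2.9250% + 2.46 × 3.7500% = 12.15%

12.15%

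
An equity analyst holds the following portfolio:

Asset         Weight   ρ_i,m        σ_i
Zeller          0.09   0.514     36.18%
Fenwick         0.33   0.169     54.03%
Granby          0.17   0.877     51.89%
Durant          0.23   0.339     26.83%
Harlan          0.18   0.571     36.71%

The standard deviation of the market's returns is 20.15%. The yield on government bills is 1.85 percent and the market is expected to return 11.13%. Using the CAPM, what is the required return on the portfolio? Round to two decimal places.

10.27%

β_Zeller = 0.514 × 36.18% / 20.15% = 0.9229
β_Fenwick = 0.169 × 54.03% / 20.15% = 0.4532
β_Granby = 0.877 × 51.89% / 20.15% = 2.2584
β_Durant = 0.339 × 26.83% / 20.15% = 0.4514
β_Harlan = 0.571 × 36.71% / 20.15% = 1.0403
β_P = Σ w_i β_i = 0.09×0.9229 + 0.33×0.4532 + 0.17×2.2584 + 0.23×0.4514 + 0.18×1.0403 = 0.9076
MRP = 11.13% − 1.85% = 9.28%
E(R_P) = R_f + β_P × MRP = 1.85% + 0.9076 × 9.28% = 10.27%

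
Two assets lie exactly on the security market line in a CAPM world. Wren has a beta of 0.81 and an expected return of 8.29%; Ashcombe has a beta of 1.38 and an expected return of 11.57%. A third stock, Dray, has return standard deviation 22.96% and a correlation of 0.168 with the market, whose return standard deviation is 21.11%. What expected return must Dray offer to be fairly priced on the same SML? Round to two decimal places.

MRP = (11.57% − 8.29%) / (1.38 − 0.81) = 5.7544%
R_f = 8.29% − 0.81 × 5.7544% = 3.6289%
β_Dray = ρ·σ_i/σ_m = 0.168 × 22.96 / 21.11 = 0.1827
E(R_Dray) = R_f + β × MRP = 3.6289% + 0.1827 × 5.7544% = 4.68%

4.68%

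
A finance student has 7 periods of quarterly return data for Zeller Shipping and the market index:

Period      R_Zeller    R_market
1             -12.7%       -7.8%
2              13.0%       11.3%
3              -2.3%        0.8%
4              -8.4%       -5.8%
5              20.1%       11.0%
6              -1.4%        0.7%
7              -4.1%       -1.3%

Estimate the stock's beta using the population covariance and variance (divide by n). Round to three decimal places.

Mean R_i = (-12.7 + 13.0 − 2.3 − 8.4 + 20.1 − 1.4 − 4.1) / 7 = 0.6000%
Mean R_m = (-7.8 + 11.3 + 0.8 − 5.8 + 11.0 + 0.7 − 1.3) / 7 = 1.2714%
Σ(R_i − R̄_i)(R_m − R̄_m) = 512.9500  ⇒  Cov = 512.9500 / 7 = 73.2786
Σ(R_m − R̄_m)² = 334.6743  ⇒  Var(R_m) = 334.6743 / 7 = 47.8106
β = Cov / Var(R_m) = 73.2786 / 47.8106 = 1.5327

1.533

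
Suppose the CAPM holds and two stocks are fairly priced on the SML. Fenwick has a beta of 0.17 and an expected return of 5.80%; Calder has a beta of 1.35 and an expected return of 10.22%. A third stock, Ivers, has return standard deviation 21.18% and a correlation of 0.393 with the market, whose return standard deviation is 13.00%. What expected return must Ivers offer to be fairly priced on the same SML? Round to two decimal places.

MRP = (10.22% − 5.80%) / (1.35 − 0.17) = 3.7458%
R_f = 5.80% − 0.17 × 3.7458% = 5.1632%
β_Ivers = ρ·σ_i/σ_m = 0.393 × 21.18 / 13.00 = 0.6403
E(R_Ivers) = R_f + β × MRP = 5.1632% + 0.6403 × 3.7458% = 7.56%

7.56%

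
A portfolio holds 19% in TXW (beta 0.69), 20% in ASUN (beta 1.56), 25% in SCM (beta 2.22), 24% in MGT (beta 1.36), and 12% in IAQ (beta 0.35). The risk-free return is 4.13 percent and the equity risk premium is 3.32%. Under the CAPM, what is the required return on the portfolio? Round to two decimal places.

β_P = Σ w_i β_i = 0.19×0.69 + 0.20×1.56 + 0.25×2.22 + 0.24×1.36 + 0.12×0.35 = 1.3665
E(R_P) = R_f + β_P × MRP = 4.13% + 1.3665 × 3.32% = 8.67%

8.67%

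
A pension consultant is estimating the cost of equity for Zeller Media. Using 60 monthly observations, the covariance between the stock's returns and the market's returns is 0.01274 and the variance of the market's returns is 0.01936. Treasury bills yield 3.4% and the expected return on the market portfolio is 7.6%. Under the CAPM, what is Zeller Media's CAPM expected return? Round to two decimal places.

6.16%

β = Cov(R_i, R_m) / Var(R_m) = 0.01274 / 0.01936 = 0.6581
MRP = 7.6% − 3.4% = 4.20%
E(R) = R_f + β × MRP = 3.4% + 0.6581 × 4.2% = 6.16%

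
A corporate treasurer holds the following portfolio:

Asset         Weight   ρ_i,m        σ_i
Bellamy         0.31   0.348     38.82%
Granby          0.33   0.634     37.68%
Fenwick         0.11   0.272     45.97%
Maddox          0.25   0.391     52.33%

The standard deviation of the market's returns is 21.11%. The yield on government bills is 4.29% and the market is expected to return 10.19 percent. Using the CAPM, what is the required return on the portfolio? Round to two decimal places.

9.48%

β_Bellamy = 0.348 × 38.82% / 21.11% = 0.6400
β_Granby = 0.634 × 37.68% / 21.11% = 1.1316
β_Fenwick = 0.272 × 45.97% / 21.11% = 0.5923
β_Maddox = 0.391 × 52.33% / 21.11% = 0.9693
β_P = Σ w_i β_i = 0.31×0.6400 + 0.33×1.1316 + 0.11×0.5923 + 0.25×0.9693 = 0.8793
MRP = 10.19% − 4.29% = 5.90%
E(R_P) = R_f + β_P × MRP = 4.29% + 0.8793 × 5.90% = 9.48%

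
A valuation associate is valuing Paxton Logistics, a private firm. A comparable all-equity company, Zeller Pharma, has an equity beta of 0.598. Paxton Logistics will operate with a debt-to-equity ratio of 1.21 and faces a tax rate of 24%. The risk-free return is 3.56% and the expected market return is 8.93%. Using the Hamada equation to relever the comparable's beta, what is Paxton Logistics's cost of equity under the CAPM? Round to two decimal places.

9.72%

β_L = β_U × [1 + (1 − t)(D/E)] = 0.598 × [1 + (1 − 0.24) × 1.21]
    = 0.598 × [1 + 0.76 × 1.21] = 0.598 × 1.9196 = 1.1479
MRP = 8.93% − 3.56% = 5.37%
E(R) = R_f + β_L × MRP = 3.56% + 1.1479 × 5.37% = 9.72%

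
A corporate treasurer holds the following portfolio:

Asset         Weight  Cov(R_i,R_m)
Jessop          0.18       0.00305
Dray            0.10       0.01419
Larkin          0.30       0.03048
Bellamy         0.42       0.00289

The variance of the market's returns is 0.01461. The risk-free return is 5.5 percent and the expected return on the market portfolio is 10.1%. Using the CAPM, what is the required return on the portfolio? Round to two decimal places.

9.38%

β_Jessop = 0.00305 / 0.01461 = 0.2088
β_Dray = 0.01419 / 0.01461 = 0.9713
β_Larkin = 0.03048 / 0.01461 = 2.0862
β_Bellamy = 0.00289 / 0.01461 = 0.1978
β_P = Σ w_i β_i = 0.18×0.2088 + 0.10×0.9713 + 0.30×2.0862 + 0.42×0.1978 = 0.8437
MRP = 10.1% − 5.5% = 4.60%
E(R_P) = R_f + β_P × MRP = 5.5% + 0.8437 × 4.6% = 9.38%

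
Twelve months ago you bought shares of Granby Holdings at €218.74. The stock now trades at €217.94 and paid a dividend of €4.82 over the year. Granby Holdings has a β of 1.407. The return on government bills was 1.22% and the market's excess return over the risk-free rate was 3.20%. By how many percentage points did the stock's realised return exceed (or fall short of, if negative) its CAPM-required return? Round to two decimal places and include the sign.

-3.88%

Realised HPR = (P1 + D1 − P0) / P0 = (217.94 + 4.82 − 218.74) / 218.74 = 4.02 / 218.74 = 1.8378%
CAPM required = R_f + β·MRP = 1.22% + 1.407 × 3.20% = 5.72240%
α = realised − required = 1.8378% − 5.72240% = -3.88%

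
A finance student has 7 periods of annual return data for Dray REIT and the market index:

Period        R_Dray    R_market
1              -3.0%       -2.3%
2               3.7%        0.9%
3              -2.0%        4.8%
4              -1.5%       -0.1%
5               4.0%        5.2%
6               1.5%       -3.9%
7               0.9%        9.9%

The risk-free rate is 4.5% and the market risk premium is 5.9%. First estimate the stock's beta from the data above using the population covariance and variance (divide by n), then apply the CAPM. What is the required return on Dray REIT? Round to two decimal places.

Mean R_i = (-3.0 + 3.7 − 2.0 − 1.5 + 4.0 + 1.5 + 0.9) / 7 = 0.5143%
Mean R_m = (-2.3 + 0.9 + 4.8 − 0.1 + 5.2 − 3.9 + 9.9) / 7 = 2.0714%
Σ(R_i − R̄_i)(R_m − R̄_m) = 17.1829  ⇒  Cov = 17.1829 / 7 = 2.4547
Σ(R_m − R̄_m)² = 139.3743  ⇒  Var(R_m) = 139.3743 / 7 = 19.9106
β = Cov / Var(R_m) = 2.4547 / 19.9106 = 0.1233
E(R) = R_f + β × MRP = 4.5% + 0.1233 × 5.9% = 5.23%

5.23%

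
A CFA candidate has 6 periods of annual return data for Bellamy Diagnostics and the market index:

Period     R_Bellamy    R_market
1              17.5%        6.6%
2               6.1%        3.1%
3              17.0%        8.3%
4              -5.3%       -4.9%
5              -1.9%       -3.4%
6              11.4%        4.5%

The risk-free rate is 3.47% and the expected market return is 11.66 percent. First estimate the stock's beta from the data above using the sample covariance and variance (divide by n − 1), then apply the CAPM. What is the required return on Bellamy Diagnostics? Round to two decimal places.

17.84%

Mean R_i = (17.5 + 6.1 + 17.0 − 5.3 − 1.9 + 11.4) / 6 = 7.4667%
Mean R_m = (6.6 + 3.1 + 8.3 − 4.9 − 3.4 + 4.5) / 6 = 2.3667%
Σ(R_i − R̄_i)(R_m − R̄_m) = 253.2133  ⇒  Cov = 253.2133 / 5 = 50.6427
Σ(R_m − R̄_m)² = 144.2733  ⇒  Var(R_m) = 144.2733 / 5 = 28.8547
β = Cov / Var(R_m) = 50.6427 / 28.8547 = 1.7551
MRP = 11.66% − 3.47% = 8.19%
E(R) = R_f + β × MRP = 3.47% + 1.7551 × 8.19% = 17.84%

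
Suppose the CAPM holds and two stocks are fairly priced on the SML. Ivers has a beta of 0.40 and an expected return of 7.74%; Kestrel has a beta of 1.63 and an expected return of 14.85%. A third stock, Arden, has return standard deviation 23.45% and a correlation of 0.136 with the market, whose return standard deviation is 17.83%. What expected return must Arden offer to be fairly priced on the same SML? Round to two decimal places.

6.46%

MRP = (14.85% − 7.74%) / (1.63 − 0.40) = 5.7805%
R_f = 7.74% − 0.40 × 5.7805% = 5.4278%
β_Arden = ρ·σ_i/σ_m = 0.136 × 23.45 / 17.83 = 0.1789
E(R_Arden) = R_f + β × MRP = 5.4278% + 0.1789 × 5.7805% = 6.46%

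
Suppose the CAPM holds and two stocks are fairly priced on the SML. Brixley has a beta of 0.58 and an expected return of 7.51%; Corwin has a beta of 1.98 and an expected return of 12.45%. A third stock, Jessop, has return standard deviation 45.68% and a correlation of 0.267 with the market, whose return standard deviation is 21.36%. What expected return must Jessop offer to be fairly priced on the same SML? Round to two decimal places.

7.48%

MRP = (12.45% − 7.51%) / (1.98 − 0.58) = 3.5286%
R_f = 7.51% − 0.58 × 3.5286% = 5.4634%
β_Jessop = ρ·σ_i/σ_m = 0.267 × 45.68 / 21.36 = 0.5710
E(R_Jessop) = R_f + β × MRP = 5.4634% + 0.5710 × 3.5286% = 7.48%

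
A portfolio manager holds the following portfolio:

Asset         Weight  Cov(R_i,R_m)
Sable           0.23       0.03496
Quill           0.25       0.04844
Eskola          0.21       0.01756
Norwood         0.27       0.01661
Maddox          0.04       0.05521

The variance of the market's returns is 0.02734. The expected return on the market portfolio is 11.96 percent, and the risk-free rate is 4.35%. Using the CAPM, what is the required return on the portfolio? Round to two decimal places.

β_Sable = 0.03496 / 0.02734 = 1.2787
β_Quill = 0.04844 / 0.02734 = 1.7718
β_Eskola = 0.01756 / 0.02734 = 0.6423
β_Norwood = 0.01661 / 0.02734 = 0.6075
β_Maddox = 0.05521 / 0.02734 = 2.0194
β_P = Σ w_i β_i = 0.23×1.2787 + 0.25×1.7718 + 0.21×0.6423 + 0.27×0.6075 + 0.04×2.0194 = 1.1167
MRP = 11.96% − 4.35% = 7.61%
E(R_P) = R_f + β_P × MRP = 4.35% + 1.1167 × 7.61% = 12.85%

12.85%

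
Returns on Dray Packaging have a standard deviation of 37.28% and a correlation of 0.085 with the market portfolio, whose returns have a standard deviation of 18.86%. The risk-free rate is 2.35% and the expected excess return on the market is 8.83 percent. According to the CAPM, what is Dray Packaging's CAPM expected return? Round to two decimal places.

3.83%

β = ρ × σ_i / σ_m = 0.085 × 37.28% / 18.86% = 0.1680
E(R) = 2.35% + 0.1680 × 8.83% = 3.83%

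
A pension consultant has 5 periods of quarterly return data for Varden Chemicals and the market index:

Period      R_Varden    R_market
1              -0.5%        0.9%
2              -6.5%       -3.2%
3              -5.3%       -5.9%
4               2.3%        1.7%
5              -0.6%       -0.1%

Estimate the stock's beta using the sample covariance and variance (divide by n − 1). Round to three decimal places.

Mean R_i = (-0.5 − 6.5 − 5.3 + 2.3 − 0.6) / 5 = -2.1200%
Mean R_m = (0.9 − 3.2 − 5.9 + 1.7 − 0.1) / 5 = -1.3200%
Σ(R_i − R̄_i)(R_m − R̄_m) = 41.5980  ⇒  Cov = 41.5980 / 4 = 10.3995
Σ(R_m − R̄_m)² = 40.0480  ⇒  Var(R_m) = 40.0480 / 4 = 10.0120
β = Cov / Var(R_m) = 10.3995 / 10.0120 = 1.0387

1.039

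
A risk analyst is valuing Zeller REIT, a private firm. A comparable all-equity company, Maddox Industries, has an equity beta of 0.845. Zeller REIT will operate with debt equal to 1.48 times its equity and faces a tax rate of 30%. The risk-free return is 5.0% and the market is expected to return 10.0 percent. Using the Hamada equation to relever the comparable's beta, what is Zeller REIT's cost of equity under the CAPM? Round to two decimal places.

β_L = β_U × [1 + (1 − t)(D/E)] = 0.845 × [1 + (1 − 0.30) × 1.48]
    = 0.845 × [1 + 0.70 × 1.48] = 0.845 × 2.0360 = 1.7204
MRP = 10.0% − 5.0% = 5.00%
E(R) = R_f + β_L × MRP = 5.0% + 1.7204 × 5.0% = 13.60%

13.60%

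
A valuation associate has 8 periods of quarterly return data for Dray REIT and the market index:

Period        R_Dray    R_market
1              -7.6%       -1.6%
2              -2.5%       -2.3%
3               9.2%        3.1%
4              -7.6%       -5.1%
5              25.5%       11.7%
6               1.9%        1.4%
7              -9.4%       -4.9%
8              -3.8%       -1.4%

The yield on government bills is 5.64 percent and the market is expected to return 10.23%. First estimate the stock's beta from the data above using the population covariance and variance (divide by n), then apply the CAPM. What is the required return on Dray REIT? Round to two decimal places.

Mean R_i = (-7.6 − 2.5 + 9.2 − 7.6 + 25.5 + 1.9 − 9.4 − 3.8) / 8 = 0.7125%
Mean R_m = (-1.6 − 2.3 + 3.1 − 5.1 + 11.7 + 1.4 − 4.9 − 1.4) / 8 = 0.1125%
Σ(R_i − R̄_i)(R_m − R̄_m) = 436.9388  ⇒  Cov = 436.9388 / 8 = 54.6174
Σ(R_m − R̄_m)² = 208.1888  ⇒  Var(R_m) = 208.1888 / 8 = 26.0236
β = Cov / Var(R_m) = 54.6174 / 26.0236 = 2.0988
MRP = 10.23% − 5.64% = 4.59%
E(R) = R_f + β × MRP = 5.64% + 2.0988 × 4.59% = 15.27%

15.27%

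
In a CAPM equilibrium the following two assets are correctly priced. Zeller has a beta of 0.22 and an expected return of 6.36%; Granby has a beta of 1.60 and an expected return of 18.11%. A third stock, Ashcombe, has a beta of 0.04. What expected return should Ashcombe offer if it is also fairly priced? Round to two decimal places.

MRP (SML slope) = (18.11% − 6.36%) / (1.60 − 0.22) = 11.75% / 1.38 = 8.5145%
R_f (intercept) = 6.36% − 0.22 × 8.5145% = 4.4868%
E(R_Ashcombe) = R_f + β × MRP = 4.4868% + 0.04 × 8.5145% = 4.83%

4.83%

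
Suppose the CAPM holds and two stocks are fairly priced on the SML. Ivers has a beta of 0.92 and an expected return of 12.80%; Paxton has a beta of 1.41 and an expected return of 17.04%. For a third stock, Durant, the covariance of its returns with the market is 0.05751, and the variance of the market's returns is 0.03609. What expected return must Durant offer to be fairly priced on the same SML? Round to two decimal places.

MRP = (17.04% − 12.80%) / (1.41 − 0.92) = 8.6531%
R_f = 12.80% − 0.92 × 8.6531% = 4.8391%
β_Durant = Cov / Var(R_m) = 0.05751 / 0.03609 = 1.5935
E(R_Durant) = R_f + β × MRP = 4.8391% + 1.5935 × 8.6531% = 18.63%

18.63%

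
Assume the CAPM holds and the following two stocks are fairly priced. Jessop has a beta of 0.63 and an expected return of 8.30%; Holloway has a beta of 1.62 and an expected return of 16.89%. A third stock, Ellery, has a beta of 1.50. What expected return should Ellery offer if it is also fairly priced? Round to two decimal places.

MRP (SML slope) = (16.89% − 8.30%) / (1.62 − 0.63) = 8.59% / 0.99 = 8.6768%
R_f (intercept) = 8.30% − 0.63 × 8.6768% = 2.8336%
E(R_Ellery) = R_f + β × MRP = 2.8336% + 1.50 × 8.6768% = 15.85%

15.85%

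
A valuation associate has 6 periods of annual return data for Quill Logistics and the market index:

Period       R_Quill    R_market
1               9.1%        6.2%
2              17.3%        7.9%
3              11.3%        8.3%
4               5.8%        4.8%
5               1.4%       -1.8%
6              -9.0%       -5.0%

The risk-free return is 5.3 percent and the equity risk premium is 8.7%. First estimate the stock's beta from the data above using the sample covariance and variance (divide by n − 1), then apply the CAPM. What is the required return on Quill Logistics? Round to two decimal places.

18.79%

Mean R_i = (9.1 + 17.3 + 11.3 + 5.8 + 1.4 − 9.0) / 6 = 5.9833%
Mean R_m = (6.2 + 7.9 + 8.3 + 4.8 − 1.8 − 5.0) / 6 = 3.4000%
Σ(R_i − R̄_i)(R_m − R̄_m) = 235.1400  ⇒  Cov = 235.1400 / 5 = 47.0280
Σ(R_m − R̄_m)² = 151.6600  ⇒  Var(R_m) = 151.6600 / 5 = 30.3320
β = Cov / Var(R_m) = 47.0280 / 30.3320 = 1.5504
E(R) = R_f + β × MRP = 5.3% + 1.5504 × 8.7% = 18.79%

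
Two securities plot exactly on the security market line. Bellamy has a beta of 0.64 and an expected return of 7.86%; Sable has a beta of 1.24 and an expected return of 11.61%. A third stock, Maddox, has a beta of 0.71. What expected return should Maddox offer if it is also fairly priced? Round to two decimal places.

8.30%

MRP (SML slope) = (11.61% − 7.86%) / (1.24 − 0.64) = 3.75% / 0.60 = 6.2500%
R_f (intercept) = 7.86% − 0.64 × 6.2500% = 3.8600%
E(R_Maddox) = R_f + β × MRP = 3.8600% + 0.71 × 6.2500% = 8.30%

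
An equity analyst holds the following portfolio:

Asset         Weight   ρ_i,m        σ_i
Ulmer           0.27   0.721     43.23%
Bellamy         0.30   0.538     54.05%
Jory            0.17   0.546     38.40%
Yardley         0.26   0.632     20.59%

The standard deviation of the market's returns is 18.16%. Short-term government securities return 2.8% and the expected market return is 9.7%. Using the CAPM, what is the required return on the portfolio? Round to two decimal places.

11.95%

β_Ulmer = 0.721 × 43.23% / 18.16% = 1.7163
β_Bellamy = 0.538 × 54.05% / 18.16% = 1.6013
β_Jory = 0.546 × 38.40% / 18.16% = 1.1545
β_Yardley = 0.632 × 20.59% / 18.16% = 0.7166
β_P = Σ w_i β_i = 0.27×1.7163 + 0.30×1.6013 + 0.17×1.1545 + 0.26×0.7166 = 1.3264
MRP = 9.7% − 2.8% = 6.90%
E(R_P) = R_f + β_P × MRP = 2.8% + 1.3264 × 6.9% = 11.95%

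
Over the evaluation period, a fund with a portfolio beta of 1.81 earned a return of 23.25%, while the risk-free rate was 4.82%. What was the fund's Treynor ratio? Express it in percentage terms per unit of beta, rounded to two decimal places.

Treynor = (R_P − R_f) / β_P = (23.25% − 4.82%) / 1.8100 = 18.43% / 1.8100 = 10.18%

10.18%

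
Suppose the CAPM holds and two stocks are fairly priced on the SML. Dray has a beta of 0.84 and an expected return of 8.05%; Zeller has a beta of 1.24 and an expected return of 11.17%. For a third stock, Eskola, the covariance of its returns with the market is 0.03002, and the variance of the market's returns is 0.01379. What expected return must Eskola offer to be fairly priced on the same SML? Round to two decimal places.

MRP = (11.17% − 8.05%) / (1.24 − 0.84) = 7.8000%
R_f = 8.05% − 0.84 × 7.8000% = 1.4980%
β_Eskola = Cov / Var(R_m) = 0.03002 / 0.01379 = 2.1769
E(R_Eskola) = R_f + β × MRP = 1.4980% + 2.1769 × 7.8000% = 18.48%

18.48%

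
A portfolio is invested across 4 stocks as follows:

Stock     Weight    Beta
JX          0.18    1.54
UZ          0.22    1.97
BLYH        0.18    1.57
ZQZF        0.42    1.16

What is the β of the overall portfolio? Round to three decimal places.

1.480

β_P = Σ w_i β_i = 0.18×1.54 + 0.22×1.97 + 0.18×1.57 + 0.42×1.16 = 1.4804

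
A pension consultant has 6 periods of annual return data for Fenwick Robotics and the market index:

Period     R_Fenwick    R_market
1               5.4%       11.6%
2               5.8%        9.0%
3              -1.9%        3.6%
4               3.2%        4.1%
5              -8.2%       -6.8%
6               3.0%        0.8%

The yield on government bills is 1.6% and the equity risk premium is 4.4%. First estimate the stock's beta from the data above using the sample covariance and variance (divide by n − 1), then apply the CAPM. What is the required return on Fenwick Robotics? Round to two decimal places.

4.80%

Mean R_i = (5.4 + 5.8 − 1.9 + 3.2 − 8.2 + 3.0) / 6 = 1.2167%
Mean R_m = (11.6 + 9.0 + 3.6 + 4.1 − 6.8 + 0.8) / 6 = 3.7167%
Σ(R_i − R̄_i)(R_m − R̄_m) = 152.1483  ⇒  Cov = 152.1483 / 5 = 30.4297
Σ(R_m − R̄_m)² = 209.3283  ⇒  Var(R_m) = 209.3283 / 5 = 41.8657
β = Cov / Var(R_m) = 30.4297 / 41.8657 = 0.7268
E(R) = R_f + β × MRP = 1.6% + 0.7268 × 4.4% = 4.80%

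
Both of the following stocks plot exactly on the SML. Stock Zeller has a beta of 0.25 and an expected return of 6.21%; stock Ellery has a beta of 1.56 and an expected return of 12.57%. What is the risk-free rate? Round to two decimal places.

5.00%

Both satisfy E(R) = R_f + β·MRP, so the slope of the SML is
MRP = (12.57% − 6.21%) / (1.56 − 0.25) = 6.36% / 1.31 = 4.8550%
R_f = E(R_Zeller) − β_Zeller·MRP = 6.21% − 0.25 × 4.8550% = 4.9963%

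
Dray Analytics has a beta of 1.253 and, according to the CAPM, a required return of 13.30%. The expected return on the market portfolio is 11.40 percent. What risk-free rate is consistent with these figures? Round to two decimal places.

3.89%

E(R) = R_f + β(E(R_m) − R_f) = R_f(1 − β) + β·E(R_m)
13.30% = R_f × (1 − 1.253) + 1.253 × 11.40%
13.30% = R_f × -0.253 + 14.28420%
R_f = (13.30% − 14.28420%) / -0.253 = 3.89%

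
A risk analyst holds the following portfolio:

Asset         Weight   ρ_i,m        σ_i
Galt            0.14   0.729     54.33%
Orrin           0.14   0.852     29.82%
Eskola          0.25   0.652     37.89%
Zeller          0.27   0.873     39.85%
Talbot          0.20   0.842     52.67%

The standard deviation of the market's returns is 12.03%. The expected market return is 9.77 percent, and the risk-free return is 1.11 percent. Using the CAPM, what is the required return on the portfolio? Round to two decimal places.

25.25%

β_Galt = 0.729 × 54.33% / 12.03% = 3.2923
β_Orrin = 0.852 × 29.82% / 12.03% = 2.1119
β_Eskola = 0.652 × 37.89% / 12.03% = 2.0536
β_Zeller = 0.873 × 39.85% / 12.03% = 2.8919
β_Talbot = 0.842 × 52.67% / 12.03% = 3.6865
β_P = Σ w_i β_i = 0.14×3.2923 + 0.14×2.1119 + 0.25×2.0536 + 0.27×2.8919 + 0.20×3.6865 = 2.7881
MRP = 9.77% − 1.11% = 8.66%
E(R_P) = R_f + β_P × MRP = 1.11% + 2.7881 × 8.66% = 25.25%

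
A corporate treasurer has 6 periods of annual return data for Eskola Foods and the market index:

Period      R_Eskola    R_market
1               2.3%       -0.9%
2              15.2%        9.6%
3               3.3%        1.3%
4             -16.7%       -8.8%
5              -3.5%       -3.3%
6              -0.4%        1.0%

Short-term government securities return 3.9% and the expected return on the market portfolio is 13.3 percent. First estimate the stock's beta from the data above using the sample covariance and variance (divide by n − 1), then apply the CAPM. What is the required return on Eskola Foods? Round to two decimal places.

19.57%

Mean R_i = (2.3 + 15.2 + 3.3 − 16.7 − 3.5 − 0.4) / 6 = 0.0333%
Mean R_m = (-0.9 + 9.6 + 1.3 − 8.8 − 3.3 + 1.0) / 6 = -0.1833%
Σ(R_i − R̄_i)(R_m − R̄_m) = 306.2867  ⇒  Cov = 306.2867 / 5 = 61.2573
Σ(R_m − R̄_m)² = 183.7883  ⇒  Var(R_m) = 183.7883 / 5 = 36.7577
β = Cov / Var(R_m) = 61.2573 / 36.7577 = 1.6665
MRP = 13.3% − 3.9% = 9.40%
E(R) = R_f + β × MRP = 3.9% + 1.6665 × 9.4% = 19.57%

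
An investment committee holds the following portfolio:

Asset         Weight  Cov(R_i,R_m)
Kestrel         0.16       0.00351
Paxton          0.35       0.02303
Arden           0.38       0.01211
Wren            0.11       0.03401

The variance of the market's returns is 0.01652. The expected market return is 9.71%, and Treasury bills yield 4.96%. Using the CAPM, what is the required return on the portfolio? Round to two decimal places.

9.84%

β_Kestrel = 0.00351 / 0.01652 = 0.2125
β_Paxton = 0.02303 / 0.01652 = 1.3941
β_Arden = 0.01211 / 0.01652 = 0.7331
β_Wren = 0.03401 / 0.01652 = 2.0587
β_P = Σ w_i β_i = 0.16×0.2125 + 0.35×1.3941 + 0.38×0.7331 + 0.11×2.0587 = 1.0270
MRP = 9.71% − 4.96% = 4.75%
E(R_P) = R_f + β_P × MRP = 4.96% + 1.0270 × 4.75% = 9.84%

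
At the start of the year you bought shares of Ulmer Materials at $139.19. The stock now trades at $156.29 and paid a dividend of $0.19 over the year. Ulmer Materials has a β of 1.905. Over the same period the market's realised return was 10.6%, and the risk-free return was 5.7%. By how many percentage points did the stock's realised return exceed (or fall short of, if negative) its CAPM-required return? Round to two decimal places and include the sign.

Realised HPR = (P1 + D1 − P0) / P0 = (156.29 + 0.19 − 139.19) / 139.19 = 17.29 / 139.19 = 12.4219%
MRP = 10.6% − 5.7% = 4.90%
CAPM required = R_f + β·MRP = 5.7% + 1.905 × 4.9% = 15.0345%
α = realised − required = 12.4219% − 15.0345% = -2.61%

-2.61%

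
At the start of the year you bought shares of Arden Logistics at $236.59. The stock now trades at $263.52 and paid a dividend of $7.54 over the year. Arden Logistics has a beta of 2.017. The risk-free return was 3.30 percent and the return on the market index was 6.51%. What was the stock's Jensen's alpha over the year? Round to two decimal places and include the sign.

Realised HPR = (P1 + D1 − P0) / P0 = (263.52 + 7.54 − 236.59) / 236.59 = 34.47 / 236.59 = 14.5695%
MRP = 6.51% − 3.30% = 3.21%
CAPM required = R_f + β·MRP = 3.30% + 2.017 × 3.21% = 9.77457%
α = realised − required = 14.5695% − 9.77457% = +4.79%

+4.79%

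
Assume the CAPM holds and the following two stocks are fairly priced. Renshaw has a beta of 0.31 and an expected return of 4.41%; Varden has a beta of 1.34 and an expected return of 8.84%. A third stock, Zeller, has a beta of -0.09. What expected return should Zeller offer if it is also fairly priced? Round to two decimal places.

MRP (SML slope) = (8.84% − 4.41%) / (1.34 − 0.31) = 4.43% / 1.03 = 4.3010%
R_f (intercept) = 4.41% − 0.31 × 4.3010% = 3.0767%
E(R_Zeller) = R_f + β × MRP = 3.0767% + -0.09 × 4.3010% = 2.69%

2.69%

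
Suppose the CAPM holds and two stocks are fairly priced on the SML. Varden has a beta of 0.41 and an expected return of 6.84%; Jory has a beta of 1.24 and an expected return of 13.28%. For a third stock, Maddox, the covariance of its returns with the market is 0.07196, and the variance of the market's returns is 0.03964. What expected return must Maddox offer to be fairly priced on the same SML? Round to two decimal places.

17.74%

MRP = (13.28% − 6.84%) / (1.24 − 0.41) = 7.7590%
R_f = 6.84% − 0.41 × 7.7590% = 3.6588%
β_Maddox = Cov / Var(R_m) = 0.07196 / 0.03964 = 1.8153
E(R_Maddox) = R_f + β × MRP = 3.6588% + 1.8153 × 7.7590% = 17.74%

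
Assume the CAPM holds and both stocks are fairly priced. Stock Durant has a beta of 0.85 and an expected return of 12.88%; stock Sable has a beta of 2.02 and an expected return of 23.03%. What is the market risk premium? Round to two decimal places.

8.68%

Both satisfy E(R) = R_f + β·MRP, so the slope of the SML is
MRP = (23.03% − 12.88%) / (2.02 − 0.85) = 10.15% / 1.17 = 8.6752%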